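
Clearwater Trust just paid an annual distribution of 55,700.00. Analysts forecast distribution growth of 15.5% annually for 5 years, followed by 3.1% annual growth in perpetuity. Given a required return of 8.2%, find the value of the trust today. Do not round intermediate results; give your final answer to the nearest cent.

1900895.96

D_1 = 64333.50000
D_2 = 74305.19250
D_3 = 85822.49734
D_4 = 99124.98442
D_5 = 114489.35701
Terminal value at year 5: TV = D_5×(1+g_2)/(r−g_2) = 118038.52708/0.051 = 2314480.92310
P_0 = D_1/(1+r)^1 + D_2/(1+r)^2 + D_3/(1+r)^3 + D_4/(1+r)^4 + D_5/(1+r)^5 + TV/(1+r)^5
    = 59457.94824 + 63469.43643 + 67751.57032 + 72322.60972 + 77202.04642 + 1560692.35013 = 1900895.96126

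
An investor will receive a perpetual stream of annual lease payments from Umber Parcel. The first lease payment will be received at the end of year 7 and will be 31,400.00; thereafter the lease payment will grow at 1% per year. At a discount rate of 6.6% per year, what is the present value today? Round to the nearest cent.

382118.79

Value at end of year 6: C₁ / (r − g) = 31,400.00 / (0.066 − 0.01) = 560,714.2857
Discount to today: PV = 560,714.2857 / (1 + 0.066)^6 = 560,714.2857 / 1.467382 = 382,118.79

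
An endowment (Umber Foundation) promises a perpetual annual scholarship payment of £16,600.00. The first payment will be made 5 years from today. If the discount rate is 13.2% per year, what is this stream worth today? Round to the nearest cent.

£76585.83

Value at end of year 4: C / r = £16,600.00 / 0.132 = £125,757.5758
Discount to today: PV = £125,757.5758 / (1 + 0.132)^4 = £125,757.5758 / 1.642047 = £76,585.83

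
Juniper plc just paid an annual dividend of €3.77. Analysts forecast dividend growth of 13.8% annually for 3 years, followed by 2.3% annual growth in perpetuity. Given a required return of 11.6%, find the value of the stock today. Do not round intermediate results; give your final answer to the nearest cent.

D_1 = 4.29026
D_2 = 4.88232
D_3 = 5.55608
Terminal value at year 3: TV = D_3×(1+g_2)/(r−g_2) = 5.68387/0.093 = 61.11683
P_0 = D_1/(1+r)^1 + D_2/(1+r)^2 + D_3/(1+r)^3 + TV/(1+r)^3
    = 3.84432 + 3.92010 + 3.99738 + 43.97119 = 55.73300

€55.73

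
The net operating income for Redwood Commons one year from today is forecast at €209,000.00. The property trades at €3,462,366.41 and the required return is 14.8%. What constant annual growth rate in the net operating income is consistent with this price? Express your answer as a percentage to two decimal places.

8.76%

P = D₁/(r−g) ⇒ g = r − D₁/P = 0.148 − €209,000.00/€3,462,366.41 = 0.087637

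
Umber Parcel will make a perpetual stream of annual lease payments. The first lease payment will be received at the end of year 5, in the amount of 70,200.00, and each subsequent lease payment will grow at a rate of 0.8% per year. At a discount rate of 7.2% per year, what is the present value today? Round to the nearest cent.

Value at end of year 4: C₁ / (r − g) = 70,200.00 / (0.072 − 0.008) = 1,096,875.0000
Discount to today: PV = 1,096,875.0000 / (1 + 0.072)^4 = 1,096,875.0000 / 1.320624 = 830,573.36

830573.36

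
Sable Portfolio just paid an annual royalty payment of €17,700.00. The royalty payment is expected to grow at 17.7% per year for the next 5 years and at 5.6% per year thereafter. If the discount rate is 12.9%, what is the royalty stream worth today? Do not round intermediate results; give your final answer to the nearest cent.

D_1 = 20832.90000
D_2 = 24520.32330
D_3 = 28860.42052
D_4 = 33968.71496
D_5 = 39981.17750
Terminal value at year 5: TV = D_5×(1+g_2)/(r−g_2) = 42220.12344/0.073 = 578357.85540
P_0 = D_1/(1+r)^1 + D_2/(1+r)^2 + D_3/(1+r)^3 + D_4/(1+r)^4 + D_5/(1+r)^5 + TV/(1+r)^5
    = 18452.52436 + 19237.04267 + 20054.91516 + 20907.55992 + 21796.45529 + 315302.14774 = 415750.64513

€415750.65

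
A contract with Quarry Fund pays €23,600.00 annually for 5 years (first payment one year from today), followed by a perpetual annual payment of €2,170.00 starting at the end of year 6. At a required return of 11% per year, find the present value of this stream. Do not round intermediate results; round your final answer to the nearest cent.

€98930.35

PV of 5-year annuity: €23,600.00 × [1 − (1+0.11)^−5] / 0.11 = 87223.16962
Perpetuity value at year 5: €2,170.00 / 0.11 = 19727.27273
PV of perpetuity: 19727.27273 / (1+0.11)^5 = 11707.17620
Total PV = 87223.16962 + 11707.17620 = 98930.34582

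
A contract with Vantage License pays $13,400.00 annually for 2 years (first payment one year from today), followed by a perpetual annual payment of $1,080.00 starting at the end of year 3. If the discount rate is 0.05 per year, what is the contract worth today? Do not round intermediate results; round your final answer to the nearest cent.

$44507.94

PV of 2-year annuity: $13,400.00 × [1 − (1+0.05)^−2] / 0.05 = 24916.09977
Perpetuity value at year 2: $1,080.00 / 0.05 = 21600.00000
PV of perpetuity: 21600.00000 / (1+0.05)^2 = 19591.83673
Total PV = 24916.09977 + 19591.83673 = 44507.93651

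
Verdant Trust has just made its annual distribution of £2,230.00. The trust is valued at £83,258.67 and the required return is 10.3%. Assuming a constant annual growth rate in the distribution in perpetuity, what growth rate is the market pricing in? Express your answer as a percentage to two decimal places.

7.42%

P = D₀(1+g)/(r−g) ⇒ P(r−g) = D₀(1+g) ⇒ g(P+D₀) = P·r − D₀
g = (P·r − D₀)/(P + D₀) = (£83,258.67×0.103 − £2,230.00) / (£83,258.67 + £2,230.00) = 0.074228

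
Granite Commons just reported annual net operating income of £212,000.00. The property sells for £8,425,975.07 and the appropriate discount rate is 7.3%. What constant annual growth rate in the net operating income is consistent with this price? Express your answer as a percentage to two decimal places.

4.67%

P = D₀(1+g)/(r−g) ⇒ P(r−g) = D₀(1+g) ⇒ g(P+D₀) = P·r − D₀
g = (P·r − D₀)/(P + D₀) = (£8,425,975.07×0.073 − £212,000.00) / (£8,425,975.07 + £212,000.00) = 0.046666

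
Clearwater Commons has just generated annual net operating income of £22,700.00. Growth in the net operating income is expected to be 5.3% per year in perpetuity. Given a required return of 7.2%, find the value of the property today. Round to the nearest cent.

D₁ = D₀ × (1 + g) = £22,700.00 × 1.053 = £23,903.1000
Growing perpetuity: P = D₁ / (r − g) = £23,903.1000 / (0.072 − 0.053) = £1,258,057.89

£1258057.89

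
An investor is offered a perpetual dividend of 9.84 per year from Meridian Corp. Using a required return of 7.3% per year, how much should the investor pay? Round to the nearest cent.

Level perpetuity: PV = C / r = 9.84 / 0.073 = 134.79

134.79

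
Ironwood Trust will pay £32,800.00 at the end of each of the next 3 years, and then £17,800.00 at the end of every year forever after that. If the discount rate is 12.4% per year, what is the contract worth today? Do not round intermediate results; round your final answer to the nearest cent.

PV of 3-year annuity: £32,800.00 × [1 − (1+0.124)^−3] / 0.124 = 78241.70687
Perpetuity value at year 3: £17,800.00 / 0.124 = 143548.38710
PV of perpetuity: 143548.38710 / (1+0.124)^3 = 101087.94861
Total PV = 78241.70687 + 101087.94861 = 179329.65548

£179329.66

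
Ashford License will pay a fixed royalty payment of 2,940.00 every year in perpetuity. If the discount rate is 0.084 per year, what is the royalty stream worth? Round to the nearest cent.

Level perpetuity: PV = C / r = 2,940.00 / 0.084 = 35,000.00

35000.00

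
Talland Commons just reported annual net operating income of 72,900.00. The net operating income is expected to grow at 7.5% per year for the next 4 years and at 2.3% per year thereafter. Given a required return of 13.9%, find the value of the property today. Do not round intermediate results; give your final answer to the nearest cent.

763009.31

D_1 = 78367.50000
D_2 = 84245.06250
D_3 = 90563.44219
D_4 = 97355.70035
Terminal value at year 4: TV = D_4×(1+g_2)/(r−g_2) = 99594.88146/0.116 = 858576.56431
P_0 = D_1/(1+r)^1 + D_2/(1+r)^2 + D_3/(1+r)^3 + D_4/(1+r)^4 + TV/(1+r)^4
    = 68803.77524 + 64937.71588 + 61288.88900 + 57845.08839 + 510133.83982 = 763009.30833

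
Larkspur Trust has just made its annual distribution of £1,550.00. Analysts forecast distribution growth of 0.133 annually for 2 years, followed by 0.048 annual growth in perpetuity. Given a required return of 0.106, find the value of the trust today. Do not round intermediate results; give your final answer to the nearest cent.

D_1 = 1756.15000
D_2 = 1989.71795
Terminal value at year 2: TV = D_2×(1+g_2)/(r−g_2) = 2085.22441/0.058 = 35952.14503
P_0 = D_1/(1+r)^1 + D_2/(1+r)^2 + TV/(1+r)^2
    = 1587.83906 + 1626.60186 + 29391.01288 = 32605.45379

£32605.45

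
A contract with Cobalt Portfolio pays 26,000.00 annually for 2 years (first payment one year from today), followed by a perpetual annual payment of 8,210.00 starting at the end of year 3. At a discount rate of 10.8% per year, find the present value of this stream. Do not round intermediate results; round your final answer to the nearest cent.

106565.41

PV of 2-year annuity: 26,000.00 × [1 − (1+0.108)^−2] / 0.108 = 44644.13716
Perpetuity value at year 2: 8,210.00 / 0.108 = 76018.51852
PV of perpetuity: 76018.51852 / (1+0.108)^2 = 61921.27367
Total PV = 44644.13716 + 61921.27367 = 106565.41083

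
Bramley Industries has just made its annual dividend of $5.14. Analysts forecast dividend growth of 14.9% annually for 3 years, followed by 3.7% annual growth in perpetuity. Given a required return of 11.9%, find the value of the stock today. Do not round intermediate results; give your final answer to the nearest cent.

D_1 = 5.90586
D_2 = 6.78583
D_3 = 7.79692
Terminal value at year 3: TV = D_3×(1+g_2)/(r−g_2) = 8.08541/0.082 = 98.60254
P_0 = D_1/(1+r)^1 + D_2/(1+r)^2 + D_3/(1+r)^3 + TV/(1+r)^3
    = 5.27780 + 5.41930 + 5.56459 + 70.37167 = 86.63336

$86.63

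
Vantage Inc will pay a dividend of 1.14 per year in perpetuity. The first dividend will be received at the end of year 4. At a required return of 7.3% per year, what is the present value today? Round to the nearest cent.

12.64

Value at end of year 3: C / r = 1.14 / 0.073 = 15.6164
Discount to today: PV = 15.6164 / (1 + 0.073)^3 = 15.6164 / 1.235376 = 12.64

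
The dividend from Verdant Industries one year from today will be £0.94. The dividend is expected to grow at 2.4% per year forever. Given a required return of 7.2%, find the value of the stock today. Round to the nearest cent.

Growing perpetuity: P = D₁ / (r − g) = £0.9400 / (0.072 − 0.024) = £19.58

£19.58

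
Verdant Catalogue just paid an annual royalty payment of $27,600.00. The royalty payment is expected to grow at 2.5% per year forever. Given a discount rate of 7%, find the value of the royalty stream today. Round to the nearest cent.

$628666.67

D₁ = D₀ × (1 + g) = $27,600.00 × 1.025 = $28,290.0000
Growing perpetuity: P = D₁ / (r − g) = $28,290.0000 / (0.07 − 0.025) = $628,666.67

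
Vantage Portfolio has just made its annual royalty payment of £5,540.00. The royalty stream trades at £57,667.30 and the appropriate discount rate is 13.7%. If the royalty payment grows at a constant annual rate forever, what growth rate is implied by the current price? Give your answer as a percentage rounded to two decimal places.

P = D₀(1+g)/(r−g) ⇒ P(r−g) = D₀(1+g) ⇒ g(P+D₀) = P·r − D₀
g = (P·r − D₀)/(P + D₀) = (£57,667.30×0.137 − £5,540.00) / (£57,667.30 + £5,540.00) = 0.037344

3.73%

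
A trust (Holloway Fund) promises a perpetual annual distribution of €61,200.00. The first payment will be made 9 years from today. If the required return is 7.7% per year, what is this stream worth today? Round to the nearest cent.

Value at end of year 8: C / r = €61,200.00 / 0.077 = €794,805.1948
Discount to today: PV = €794,805.1948 / (1 + 0.077)^8 = €794,805.1948 / 1.810196 = €439,071.32

€439071.32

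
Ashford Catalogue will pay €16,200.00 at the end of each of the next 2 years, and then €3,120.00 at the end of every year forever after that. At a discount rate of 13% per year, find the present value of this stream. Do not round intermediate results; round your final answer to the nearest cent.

PV of 2-year annuity: €16,200.00 × [1 − (1+0.13)^−2] / 0.13 = 27023.25946
Perpetuity value at year 2: €3,120.00 / 0.13 = 24000.00000
PV of perpetuity: 24000.00000 / (1+0.13)^2 = 18795.52040
Total PV = 27023.25946 + 18795.52040 = 45818.77986

€45818.78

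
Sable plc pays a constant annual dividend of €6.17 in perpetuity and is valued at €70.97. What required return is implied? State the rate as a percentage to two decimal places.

8.69%

P = C/r ⇒ r = C/P = €6.17/€70.97 = 0.086938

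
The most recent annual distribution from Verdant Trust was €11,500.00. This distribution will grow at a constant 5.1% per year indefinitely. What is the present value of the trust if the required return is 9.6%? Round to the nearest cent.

D₁ = D₀ × (1 + g) = €11,500.00 × 1.051 = €12,086.5000
Growing perpetuity: P = D₁ / (r − g) = €12,086.5000 / (0.096 − 0.051) = €268,588.89

€268588.89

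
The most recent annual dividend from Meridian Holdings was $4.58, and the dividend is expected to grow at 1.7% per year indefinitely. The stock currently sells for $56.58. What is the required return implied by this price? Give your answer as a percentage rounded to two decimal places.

9.93%

D₁ = $4.58 × 1.017 = $4.6579
P = D₁/(r − g) ⇒ r = D₁/P + g = $4.6579/$56.58 + 0.017 = 0.082323 + 0.017 = 0.099323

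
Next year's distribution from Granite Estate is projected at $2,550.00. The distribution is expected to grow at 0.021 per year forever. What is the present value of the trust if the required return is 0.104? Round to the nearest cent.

$30722.89

Growing perpetuity: P = D₁ / (r − g) = $2,550.0000 / (0.104 − 0.021) = $30,722.89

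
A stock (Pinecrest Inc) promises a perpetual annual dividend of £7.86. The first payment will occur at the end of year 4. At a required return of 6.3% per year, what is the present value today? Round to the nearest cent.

Value at end of year 3: C / r = £7.86 / 0.063 = £124.7619
Discount to today: PV = £124.7619 / (1 + 0.063)^3 = £124.7619 / 1.201157 = £103.87

£103.87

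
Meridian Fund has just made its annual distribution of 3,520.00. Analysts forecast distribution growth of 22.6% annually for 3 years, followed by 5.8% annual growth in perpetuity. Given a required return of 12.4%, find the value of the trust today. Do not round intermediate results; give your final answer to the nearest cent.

D_1 = 4315.52000
D_2 = 5290.82752
D_3 = 6486.55454
Terminal value at year 3: TV = D_3×(1+g_2)/(r−g_2) = 6862.77470/0.066 = 103981.43489
P_0 = D_1/(1+r)^1 + D_2/(1+r)^2 + D_3/(1+r)^3 + TV/(1+r)^3
    = 3839.43060 + 4187.84868 + 4567.88478 + 73224.57716 = 85819.74122

85819.74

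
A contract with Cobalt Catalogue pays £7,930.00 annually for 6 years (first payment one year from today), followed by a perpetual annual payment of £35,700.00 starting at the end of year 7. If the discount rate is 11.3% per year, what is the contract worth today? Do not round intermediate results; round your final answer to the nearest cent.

£199455.53

PV of 6-year annuity: £7,930.00 × [1 − (1+0.113)^−6] / 0.113 = 33260.21588
Perpetuity value at year 6: £35,700.00 / 0.113 = 315929.20354
PV of perpetuity: 315929.20354 / (1+0.113)^6 = 166195.31869
Total PV = 33260.21588 + 166195.31869 = 199455.53457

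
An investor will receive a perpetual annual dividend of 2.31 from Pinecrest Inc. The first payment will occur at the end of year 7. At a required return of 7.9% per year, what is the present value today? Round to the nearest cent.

18.53

Value at end of year 6: C / r = 2.31 / 0.079 = 29.2405
Discount to today: PV = 29.2405 / (1 + 0.079)^6 = 29.2405 / 1.578079 = 18.53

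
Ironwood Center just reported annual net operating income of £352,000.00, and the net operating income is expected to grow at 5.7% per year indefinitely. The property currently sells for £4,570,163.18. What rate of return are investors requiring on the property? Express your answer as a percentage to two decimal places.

13.84%

D₁ = £352,000.00 × 1.057 = £372,064.0000
P = D₁/(r − g) ⇒ r = D₁/P + g = £372,064.0000/£4,570,163.18 + 0.057 = 0.081412 + 0.057 = 0.138412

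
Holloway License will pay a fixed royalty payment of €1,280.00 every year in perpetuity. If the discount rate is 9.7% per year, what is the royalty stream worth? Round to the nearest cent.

Level perpetuity: PV = C / r = €1,280.00 / 0.097 = €13,195.88

€13195.88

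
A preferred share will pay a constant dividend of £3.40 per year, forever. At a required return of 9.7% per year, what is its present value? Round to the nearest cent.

£35.05

Level perpetuity: PV = C / r = £3.40 / 0.097 = £35.05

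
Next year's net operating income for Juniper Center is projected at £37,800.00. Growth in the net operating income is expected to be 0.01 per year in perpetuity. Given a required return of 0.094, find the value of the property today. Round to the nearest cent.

Growing perpetuity: P = D₁ / (r − g) = £37,800.0000 / (0.094 − 0.01) = £450,000.00

£450000.00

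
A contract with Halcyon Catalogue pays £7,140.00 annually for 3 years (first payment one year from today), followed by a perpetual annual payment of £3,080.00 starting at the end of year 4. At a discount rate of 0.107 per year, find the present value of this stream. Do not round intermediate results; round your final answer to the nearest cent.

PV of 3-year annuity: £7,140.00 × [1 − (1+0.107)^−3] / 0.107 = 17539.56672
Perpetuity value at year 3: £3,080.00 / 0.107 = 28785.04673
PV of perpetuity: 28785.04673 / (1+0.107)^3 = 21218.95912
Total PV = 17539.56672 + 21218.95912 = 38758.52584

£38758.53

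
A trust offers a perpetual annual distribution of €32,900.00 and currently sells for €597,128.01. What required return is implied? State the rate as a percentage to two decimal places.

P = C/r ⇒ r = C/P = €32,900.00/€597,128.01 = 0.055097

5.51%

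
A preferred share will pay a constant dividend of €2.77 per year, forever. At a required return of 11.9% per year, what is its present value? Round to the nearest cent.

€23.28

Level perpetuity: PV = C / r = €2.77 / 0.119 = €23.28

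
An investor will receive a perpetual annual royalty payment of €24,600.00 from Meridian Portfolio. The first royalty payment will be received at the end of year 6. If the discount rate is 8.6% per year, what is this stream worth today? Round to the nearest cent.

Value at end of year 5: C / r = €24,600.00 / 0.086 = €286,046.5116
Discount to today: PV = €286,046.5116 / (1 + 0.086)^5 = €286,046.5116 / 1.510599 = €189,359.69

€189359.69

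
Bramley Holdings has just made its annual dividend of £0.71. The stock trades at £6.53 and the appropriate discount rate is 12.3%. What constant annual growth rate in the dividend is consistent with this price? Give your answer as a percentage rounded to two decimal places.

P = D₀(1+g)/(r−g) ⇒ P(r−g) = D₀(1+g) ⇒ g(P+D₀) = P·r − D₀
g = (P·r − D₀)/(P + D₀) = (£6.53×0.123 − £0.71) / (£6.53 + £0.71) = 0.012872

1.29%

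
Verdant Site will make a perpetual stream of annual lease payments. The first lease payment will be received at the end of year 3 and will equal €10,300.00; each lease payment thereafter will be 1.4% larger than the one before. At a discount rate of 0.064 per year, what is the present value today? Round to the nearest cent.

Value at end of year 2: C₁ / (r − g) = €10,300.00 / (0.064 − 0.014) = €206,000.0000
Discount to today: PV = €206,000.0000 / (1 + 0.064)^2 = €206,000.0000 / 1.132096 = €181,963.37

€181963.37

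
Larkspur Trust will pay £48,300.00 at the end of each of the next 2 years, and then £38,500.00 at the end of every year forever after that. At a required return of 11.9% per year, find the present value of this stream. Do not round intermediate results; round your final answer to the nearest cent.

£340113.70

PV of 2-year annuity: £48,300.00 × [1 − (1+0.119)^−2] / 0.119 = 81736.85333
Perpetuity value at year 2: £38,500.00 / 0.119 = 323529.41176
PV of perpetuity: 323529.41176 / (1+0.119)^2 = 258376.84752
Total PV = 81736.85333 + 258376.84752 = 340113.70085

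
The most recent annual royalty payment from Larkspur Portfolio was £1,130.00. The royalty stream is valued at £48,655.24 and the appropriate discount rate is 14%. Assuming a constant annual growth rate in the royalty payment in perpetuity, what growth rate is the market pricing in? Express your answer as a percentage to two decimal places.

11.41%

P = D₀(1+g)/(r−g) ⇒ P(r−g) = D₀(1+g) ⇒ g(P+D₀) = P·r − D₀
g = (P·r − D₀)/(P + D₀) = (£48,655.24×0.14 − £1,130.00) / (£48,655.24 + £1,130.00) = 0.114125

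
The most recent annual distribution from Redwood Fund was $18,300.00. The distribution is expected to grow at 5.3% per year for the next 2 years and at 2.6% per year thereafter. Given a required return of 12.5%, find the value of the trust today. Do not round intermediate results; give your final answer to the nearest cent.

D_1 = 19269.90000
D_2 = 20291.20470
Terminal value at year 2: TV = D_2×(1+g_2)/(r−g_2) = 20818.77602/0.099 = 210290.66689
P_0 = D_1/(1+r)^1 + D_2/(1+r)^2 + TV/(1+r)^2
    = 17128.80000 + 16032.55680 + 166155.58865 = 199316.94545

$199316.95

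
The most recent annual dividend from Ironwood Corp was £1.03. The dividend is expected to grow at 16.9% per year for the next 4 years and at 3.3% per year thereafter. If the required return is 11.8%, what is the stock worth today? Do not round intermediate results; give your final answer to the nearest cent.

£19.57

D_1 = 1.20407
D_2 = 1.40756
D_3 = 1.64544
D_4 = 1.92351
Terminal value at year 4: TV = D_4×(1+g_2)/(r−g_2) = 1.98699/0.085 = 23.37635
P_0 = D_1/(1+r)^1 + D_2/(1+r)^2 + D_3/(1+r)^3 + D_4/(1+r)^4 + TV/(1+r)^4
    = 1.07699 + 1.12611 + 1.17748 + 1.23120 + 14.96268 = 19.57447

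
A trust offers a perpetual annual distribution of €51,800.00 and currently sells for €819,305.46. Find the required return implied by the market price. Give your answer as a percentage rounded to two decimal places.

6.32%

P = C/r ⇒ r = C/P = €51,800.00/€819,305.46 = 0.063224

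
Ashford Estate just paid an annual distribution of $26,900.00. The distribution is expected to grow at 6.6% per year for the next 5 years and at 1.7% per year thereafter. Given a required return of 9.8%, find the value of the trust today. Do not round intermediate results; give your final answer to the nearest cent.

$414502.32

D_1 = 28675.40000
D_2 = 30567.97640
D_3 = 32585.46284
D_4 = 34736.10339
D_5 = 37028.68621
Terminal value at year 5: TV = D_5×(1+g_2)/(r−g_2) = 37658.17388/0.081 = 464915.72691
P_0 = D_1/(1+r)^1 + D_2/(1+r)^2 + D_3/(1+r)^3 + D_4/(1+r)^4 + D_5/(1+r)^5 + TV/(1+r)^5
    = 26116.02914 + 25354.90625 + 24615.96545 + 23898.56027 + 23202.06306 + 291314.79180 = 414502.31598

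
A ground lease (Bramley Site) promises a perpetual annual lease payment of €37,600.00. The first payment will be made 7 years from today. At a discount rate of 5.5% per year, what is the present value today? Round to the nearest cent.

€495804.42

Value at end of year 6: C / r = €37,600.00 / 0.055 = €683,636.3636
Discount to today: PV = €683,636.3636 / (1 + 0.055)^6 = €683,636.3636 / 1.378843 = €495,804.42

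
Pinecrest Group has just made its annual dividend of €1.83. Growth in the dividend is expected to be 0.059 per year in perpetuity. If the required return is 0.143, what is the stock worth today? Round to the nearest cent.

€23.07

D₁ = D₀ × (1 + g) = €1.83 × 1.059 = €1.9380
Growing perpetuity: P = D₁ / (r − g) = €1.9380 / (0.143 − 0.059) = €23.07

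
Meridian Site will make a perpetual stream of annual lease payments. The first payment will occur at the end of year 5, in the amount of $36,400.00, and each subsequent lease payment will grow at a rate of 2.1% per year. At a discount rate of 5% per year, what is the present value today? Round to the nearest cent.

Value at end of year 4: C₁ / (r − g) = $36,400.00 / (0.05 − 0.021) = $1,255,172.4138
Discount to today: PV = $1,255,172.4138 / (1 + 0.05)^4 = $1,255,172.4138 / 1.215506 = $1,032,633.45

$1032633.45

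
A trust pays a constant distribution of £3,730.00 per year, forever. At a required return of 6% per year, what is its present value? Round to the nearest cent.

Level perpetuity: PV = C / r = £3,730.00 / 0.06 = £62,166.67

£62166.67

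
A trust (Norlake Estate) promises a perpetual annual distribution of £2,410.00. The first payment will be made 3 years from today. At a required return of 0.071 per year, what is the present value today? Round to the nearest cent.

Value at end of year 2: C / r = £2,410.00 / 0.071 = £33,943.6620
Discount to today: PV = £33,943.6620 / (1 + 0.071)^2 = £33,943.6620 / 1.147041 = £29,592.37

£29592.37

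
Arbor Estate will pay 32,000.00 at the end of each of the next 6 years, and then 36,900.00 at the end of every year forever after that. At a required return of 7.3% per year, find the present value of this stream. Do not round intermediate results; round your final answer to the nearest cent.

PV of 6-year annuity: 32,000.00 × [1 − (1+0.073)^−6] / 0.073 = 151126.83357
Perpetuity value at year 6: 36,900.00 / 0.073 = 505479.45205
PV of perpetuity: 505479.45205 / (1+0.073)^6 = 331211.32209
Total PV = 151126.83357 + 331211.32209 = 482338.15566

482338.16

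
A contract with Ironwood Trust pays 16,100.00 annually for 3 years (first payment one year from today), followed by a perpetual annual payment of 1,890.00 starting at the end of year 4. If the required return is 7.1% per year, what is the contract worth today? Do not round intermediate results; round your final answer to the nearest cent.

PV of 3-year annuity: 16,100.00 × [1 − (1+0.071)^−3] / 0.071 = 42174.41202
Perpetuity value at year 3: 1,890.00 / 0.071 = 26619.71831
PV of perpetuity: 26619.71831 / (1+0.071)^3 = 21668.80907
Total PV = 42174.41202 + 21668.80907 = 63843.22109

63843.22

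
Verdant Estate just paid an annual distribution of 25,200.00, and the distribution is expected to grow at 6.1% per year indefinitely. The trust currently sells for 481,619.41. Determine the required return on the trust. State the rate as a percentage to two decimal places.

11.65%

D₁ = 25,200.00 × 1.061 = 26,737.2000
P = D₁/(r − g) ⇒ r = D₁/P + g = 26,737.2000/481,619.41 + 0.061 = 0.055515 + 0.061 = 0.116515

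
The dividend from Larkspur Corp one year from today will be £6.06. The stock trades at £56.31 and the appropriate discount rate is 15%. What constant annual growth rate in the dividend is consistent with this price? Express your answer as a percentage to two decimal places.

P = D₁/(r−g) ⇒ g = r − D₁/P = 0.15 − £6.06/£56.31 = 0.042381

4.24%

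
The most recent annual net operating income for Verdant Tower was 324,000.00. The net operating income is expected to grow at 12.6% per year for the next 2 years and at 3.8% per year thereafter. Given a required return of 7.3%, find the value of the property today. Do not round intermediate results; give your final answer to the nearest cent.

D_1 = 364824.00000
D_2 = 410791.82400
Terminal value at year 2: TV = D_2×(1+g_2)/(r−g_2) = 426401.91331/0.035 = 12182911.80891
P_0 = D_1/(1+r)^1 + D_2/(1+r)^2 + TV/(1+r)^2
    = 340003.72787 + 356797.94742 + 10581607.69764 = 11278409.37292

11278409.37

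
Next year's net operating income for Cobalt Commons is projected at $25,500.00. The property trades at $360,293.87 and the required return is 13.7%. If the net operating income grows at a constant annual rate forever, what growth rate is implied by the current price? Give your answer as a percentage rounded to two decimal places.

P = D₁/(r−g) ⇒ g = r − D₁/P = 0.137 − $25,500.00/$360,293.87 = 0.066224

6.62%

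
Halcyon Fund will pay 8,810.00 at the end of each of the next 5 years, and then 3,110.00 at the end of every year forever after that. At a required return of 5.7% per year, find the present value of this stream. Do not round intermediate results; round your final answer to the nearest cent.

78769.11

PV of 5-year annuity: 8,810.00 × [1 − (1+0.057)^−5] / 0.057 = 37415.76707
Perpetuity value at year 5: 3,110.00 / 0.057 = 54561.40351
PV of perpetuity: 54561.40351 / (1+0.057)^5 = 41353.34045
Total PV = 37415.76707 + 41353.34045 = 78769.10751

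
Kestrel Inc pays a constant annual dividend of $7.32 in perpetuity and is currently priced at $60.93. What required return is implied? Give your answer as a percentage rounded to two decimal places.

P = C/r ⇒ r = C/P = $7.32/$60.93 = 0.120138

12.01%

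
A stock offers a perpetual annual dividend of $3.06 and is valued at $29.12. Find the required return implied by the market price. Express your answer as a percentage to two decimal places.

10.51%

P = C/r ⇒ r = C/P = $3.06/$29.12 = 0.105082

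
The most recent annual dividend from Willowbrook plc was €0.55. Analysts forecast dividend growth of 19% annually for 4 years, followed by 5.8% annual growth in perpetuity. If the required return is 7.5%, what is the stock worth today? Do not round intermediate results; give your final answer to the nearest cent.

D_1 = 0.65450
D_2 = 0.77885
D_3 = 0.92684
D_4 = 1.10294
Terminal value at year 4: TV = D_4×(1+g_2)/(r−g_2) = 1.16691/0.017 = 68.64158
P_0 = D_1/(1+r)^1 + D_2/(1+r)^2 + D_3/(1+r)^3 + D_4/(1+r)^4 + TV/(1+r)^4
    = 0.60884 + 0.67397 + 0.74607 + 0.82588 + 51.39885 = 54.25361

€54.25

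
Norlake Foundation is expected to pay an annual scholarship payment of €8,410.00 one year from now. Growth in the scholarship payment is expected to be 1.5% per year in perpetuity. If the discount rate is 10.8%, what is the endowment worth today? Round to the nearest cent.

Growing perpetuity: P = D₁ / (r − g) = €8,410.0000 / (0.108 − 0.015) = €90,430.11

€90430.11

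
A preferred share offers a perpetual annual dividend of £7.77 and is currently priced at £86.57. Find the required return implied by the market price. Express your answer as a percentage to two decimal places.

8.98%

P = C/r ⇒ r = C/P = £7.77/£86.57 = 0.089754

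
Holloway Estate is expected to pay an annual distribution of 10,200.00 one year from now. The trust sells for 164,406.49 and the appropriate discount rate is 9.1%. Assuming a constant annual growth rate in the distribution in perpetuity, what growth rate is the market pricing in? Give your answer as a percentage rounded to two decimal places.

P = D₁/(r−g) ⇒ g = r − D₁/P = 0.091 − 10,200.00/164,406.49 = 0.028959

2.90%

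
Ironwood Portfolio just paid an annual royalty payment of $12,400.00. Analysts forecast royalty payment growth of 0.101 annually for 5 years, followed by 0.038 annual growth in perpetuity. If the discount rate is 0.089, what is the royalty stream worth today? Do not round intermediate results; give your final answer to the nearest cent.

D_1 = 13652.40000
D_2 = 15031.29240
D_3 = 16549.45293
D_4 = 18220.94768
D_5 = 20061.26339
Terminal value at year 5: TV = D_5×(1+g_2)/(r−g_2) = 20823.59140/0.051 = 408305.71379
P_0 = D_1/(1+r)^1 + D_2/(1+r)^2 + D_3/(1+r)^3 + D_4/(1+r)^4 + D_5/(1+r)^5 + TV/(1+r)^5
    = 12536.63912 + 12674.78390 + 12814.45094 + 12955.65701 + 13098.41907 + 266591.35292 = 330671.30297

$330671.30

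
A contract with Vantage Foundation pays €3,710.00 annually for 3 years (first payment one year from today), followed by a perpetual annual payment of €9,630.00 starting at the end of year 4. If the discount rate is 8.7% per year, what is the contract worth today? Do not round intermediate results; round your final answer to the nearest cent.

€95623.91

PV of 3-year annuity: €3,710.00 × [1 − (1+0.087)^−3] / 0.087 = 9441.54212
Perpetuity value at year 3: €9,630.00 / 0.087 = 110689.65517
PV of perpetuity: 110689.65517 / (1+0.087)^3 = 86182.36391
Total PV = 9441.54212 + 86182.36391 = 95623.90603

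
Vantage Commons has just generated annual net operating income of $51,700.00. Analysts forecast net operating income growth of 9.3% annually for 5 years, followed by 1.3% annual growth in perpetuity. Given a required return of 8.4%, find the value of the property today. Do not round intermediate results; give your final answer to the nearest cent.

$1033779.69

D_1 = 56508.10000
D_2 = 61763.35330
D_3 = 67507.34516
D_4 = 73785.52826
D_5 = 80647.58238
Terminal value at year 5: TV = D_5×(1+g_2)/(r−g_2) = 81696.00096/0.071 = 1150647.90078
P_0 = D_1/(1+r)^1 + D_2/(1+r)^2 + D_3/(1+r)^3 + D_4/(1+r)^4 + D_5/(1+r)^5 + TV/(1+r)^5
    = 52129.24354 + 52562.05092 + 52998.45171 + 53438.47575 + 53882.15313 + 768769.31162 = 1033779.68667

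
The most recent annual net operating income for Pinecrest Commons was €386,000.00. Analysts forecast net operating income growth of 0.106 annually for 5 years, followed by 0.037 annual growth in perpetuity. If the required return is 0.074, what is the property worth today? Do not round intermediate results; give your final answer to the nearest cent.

D_1 = 426916.00000
D_2 = 472169.09600
D_3 = 522219.02018
D_4 = 577574.23631
D_5 = 638797.10536
Terminal value at year 5: TV = D_5×(1+g_2)/(r−g_2) = 662432.59826/0.037 = 17903583.73682
P_0 = D_1/(1+r)^1 + D_2/(1+r)^2 + D_3/(1+r)^3 + D_4/(1+r)^4 + D_5/(1+r)^5 + TV/(1+r)^5
    = 397500.93110 + 409344.53426 + 421541.01945 + 434100.90085 + 447035.00590 + 12529062.19251 = 14638584.58407

€14638584.58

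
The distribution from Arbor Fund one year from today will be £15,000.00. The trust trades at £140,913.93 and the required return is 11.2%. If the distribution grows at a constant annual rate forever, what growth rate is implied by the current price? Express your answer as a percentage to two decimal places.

P = D₁/(r−g) ⇒ g = r − D₁/P = 0.112 − £15,000.00/£140,913.93 = 0.005552

0.56%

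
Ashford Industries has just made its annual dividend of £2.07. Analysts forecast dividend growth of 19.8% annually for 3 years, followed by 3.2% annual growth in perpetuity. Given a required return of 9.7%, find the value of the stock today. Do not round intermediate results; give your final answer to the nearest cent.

£50.23

D_1 = 2.47986
D_2 = 2.97087
D_3 = 3.55910
Terminal value at year 3: TV = D_3×(1+g_2)/(r−g_2) = 3.67300/0.065 = 56.50764
P_0 = D_1/(1+r)^1 + D_2/(1+r)^2 + D_3/(1+r)^3 + TV/(1+r)^3
    = 2.26058 + 2.46871 + 2.69601 + 42.80429 = 50.22959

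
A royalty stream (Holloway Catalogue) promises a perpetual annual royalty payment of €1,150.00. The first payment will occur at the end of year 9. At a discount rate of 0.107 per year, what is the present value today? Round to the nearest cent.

Value at end of year 8: C / r = €1,150.00 / 0.107 = €10,747.6636
Discount to today: PV = €10,747.6636 / (1 + 0.107)^8 = €10,747.6636 / 2.255179 = €4,765.77

€4765.77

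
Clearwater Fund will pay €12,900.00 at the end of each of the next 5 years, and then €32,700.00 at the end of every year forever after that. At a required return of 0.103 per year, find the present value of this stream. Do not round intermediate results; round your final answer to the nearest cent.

PV of 5-year annuity: €12,900.00 × [1 − (1+0.103)^−5] / 0.103 = 48528.66630
Perpetuity value at year 5: €32,700.00 / 0.103 = 317475.72816
PV of perpetuity: 317475.72816 / (1+0.103)^5 = 194461.20194
Total PV = 48528.66630 + 194461.20194 = 242989.86825

€242989.87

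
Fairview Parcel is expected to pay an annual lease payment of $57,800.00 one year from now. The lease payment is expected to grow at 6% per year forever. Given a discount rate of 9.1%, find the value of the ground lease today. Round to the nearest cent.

Growing perpetuity: P = D₁ / (r − g) = $57,800.0000 / (0.091 − 0.06) = $1,864,516.13

$1864516.13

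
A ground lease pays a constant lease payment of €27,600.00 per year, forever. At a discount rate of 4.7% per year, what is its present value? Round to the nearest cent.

€587234.04

Level perpetuity: PV = C / r = €27,600.00 / 0.047 = €587,234.04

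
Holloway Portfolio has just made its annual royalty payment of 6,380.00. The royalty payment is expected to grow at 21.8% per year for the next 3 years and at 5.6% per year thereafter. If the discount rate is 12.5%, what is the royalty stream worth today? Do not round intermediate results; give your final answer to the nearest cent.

146396.32

D_1 = 7770.84000
D_2 = 9464.88312
D_3 = 11528.22764
Terminal value at year 3: TV = D_3×(1+g_2)/(r−g_2) = 12173.80839/0.069 = 176432.00562
P_0 = D_1/(1+r)^1 + D_2/(1+r)^2 + D_3/(1+r)^3 + TV/(1+r)^3
    = 6907.41333 + 7478.42617 + 8096.64273 + 123913.83660 = 146396.31883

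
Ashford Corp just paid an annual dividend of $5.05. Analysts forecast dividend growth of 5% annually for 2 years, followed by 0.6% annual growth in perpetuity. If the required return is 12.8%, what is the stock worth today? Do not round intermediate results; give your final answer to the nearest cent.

$45.16

D_1 = 5.30250
D_2 = 5.56762
Terminal value at year 2: TV = D_2×(1+g_2)/(r−g_2) = 5.60103/0.122 = 45.91009
P_0 = D_1/(1+r)^1 + D_2/(1+r)^2 + TV/(1+r)^2
    = 4.70080 + 4.37574 + 36.08194 = 45.15848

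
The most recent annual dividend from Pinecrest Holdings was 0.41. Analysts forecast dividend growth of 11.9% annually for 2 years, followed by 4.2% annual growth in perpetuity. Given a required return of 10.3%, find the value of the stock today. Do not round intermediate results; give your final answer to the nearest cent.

8.05

D_1 = 0.45879
D_2 = 0.51339
Terminal value at year 2: TV = D_2×(1+g_2)/(r−g_2) = 0.53495/0.061 = 8.76964
P_0 = D_1/(1+r)^1 + D_2/(1+r)^2 + TV/(1+r)^2
    = 0.41595 + 0.42198 + 7.20827 = 8.04620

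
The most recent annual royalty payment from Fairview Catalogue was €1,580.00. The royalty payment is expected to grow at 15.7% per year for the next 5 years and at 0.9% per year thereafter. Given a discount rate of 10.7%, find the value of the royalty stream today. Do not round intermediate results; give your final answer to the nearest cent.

€29325.69

D_1 = 1828.06000
D_2 = 2115.06542
D_3 = 2447.13069
D_4 = 2831.33021
D_5 = 3275.84905
Terminal value at year 5: TV = D_5×(1+g_2)/(r−g_2) = 3305.33169/0.098 = 33727.87443
P_0 = D_1/(1+r)^1 + D_2/(1+r)^2 + D_3/(1+r)^3 + D_4/(1+r)^4 + D_5/(1+r)^5 + TV/(1+r)^5
    = 1651.36405 + 1725.95140 + 1803.90765 + 1885.38496 + 1970.54237 + 20288.54338 = 29325.69382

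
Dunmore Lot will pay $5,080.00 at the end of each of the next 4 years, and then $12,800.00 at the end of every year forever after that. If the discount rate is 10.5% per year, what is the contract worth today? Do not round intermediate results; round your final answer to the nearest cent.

$97695.94

PV of 4-year annuity: $5,080.00 × [1 − (1+0.105)^−4] / 0.105 = 15930.16035
Perpetuity value at year 4: $12,800.00 / 0.105 = 121904.76190
PV of perpetuity: 121904.76190 / (1+0.105)^4 = 81765.77519
Total PV = 15930.16035 + 81765.77519 = 97695.93554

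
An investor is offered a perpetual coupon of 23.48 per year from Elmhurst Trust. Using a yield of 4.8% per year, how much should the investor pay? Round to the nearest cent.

Level perpetuity: PV = C / r = 23.48 / 0.048 = 489.17

489.17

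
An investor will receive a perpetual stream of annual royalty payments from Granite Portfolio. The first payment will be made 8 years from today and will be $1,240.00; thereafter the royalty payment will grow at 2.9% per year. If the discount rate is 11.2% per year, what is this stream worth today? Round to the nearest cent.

$7105.75

Value at end of year 7: C₁ / (r − g) = $1,240.00 / (0.112 − 0.029) = $14,939.7590
Discount to today: PV = $14,939.7590 / (1 + 0.112)^7 = $14,939.7590 / 2.102488 = $7,105.75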